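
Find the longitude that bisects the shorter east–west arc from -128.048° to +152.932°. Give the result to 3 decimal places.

Signed shortest Δλ from -128.048° to +152.932° is -79.020°.
Midpoint longitude = -128.048° + (-79.020°)/2 = -128.048° − 39.510° = -167.558°.
(The naïve average (-128.048 + +152.932)/2 = 12.442° is on the wrong side of the globe.)

-167.558°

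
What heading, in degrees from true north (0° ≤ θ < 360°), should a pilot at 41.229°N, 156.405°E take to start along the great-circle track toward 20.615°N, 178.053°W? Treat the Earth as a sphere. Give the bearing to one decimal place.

Δλ = -178.053 − 156.405 = -334.458°; wrapped into (−180°, 180°]: 25.542°.
θ = atan2( sin Δλ · cos φ₂ , cos φ₁ · sin φ₂ − sin φ₁ · cos φ₂ · cos Δλ )
  = atan2(0.40356, -0.29178) = 125.868° → normalised to [0°, 360°): 125.868°.

125.9°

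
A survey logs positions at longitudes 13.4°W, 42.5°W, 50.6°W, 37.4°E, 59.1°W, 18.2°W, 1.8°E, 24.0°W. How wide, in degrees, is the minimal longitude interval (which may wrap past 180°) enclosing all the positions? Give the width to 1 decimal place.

96.5°

Sort the longitudes: -59.1°, -50.6°, -42.5°, -24.0°, -18.2°, -13.4°, +1.8°, +37.4°.
Eastward gaps between consecutive values (wrapping around): 8.5°, 8.1°, 18.5°, 5.8°, 4.8°, 15.2°, 35.6°, 263.5°.
Largest gap = 263.5° ⇒ minimal covering band is its complement: 360° − 263.5° = 96.5°.
Band runs from -59.1° eastward to +37.4°.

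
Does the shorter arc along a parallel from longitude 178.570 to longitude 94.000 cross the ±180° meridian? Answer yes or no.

No

Signed shortest Δλ = ((94.000 − 178.570 + 180) mod 360) − 180 = -84.57°.
Going west by 84.57° from +178.570° reaches +94.000° without touching 180°.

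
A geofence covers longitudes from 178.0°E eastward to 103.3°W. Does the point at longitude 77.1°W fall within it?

Band width going east from +178.0° to -103.3°: ((-103.3 − 178.0) mod 360) = 78.7°.
Offset of -77.1° east of the west edge: ((-77.1 − 178.0) mod 360) = 104.9°.
104.9° > 78.7° ⇒ outside.

No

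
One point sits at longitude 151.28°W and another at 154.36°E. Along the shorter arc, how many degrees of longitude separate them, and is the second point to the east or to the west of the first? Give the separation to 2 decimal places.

54.36° west

Raw difference: 154.36 − -151.28 = 305.64°.
Normalise into (−180°, 180°]: 305.64° − 360° = -54.36°.
Negative ⇒ the second point lies to the west; separation 54.36°.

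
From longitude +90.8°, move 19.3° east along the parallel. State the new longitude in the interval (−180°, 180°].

Start at +90.8°; shift +19.3° → +110.1°.
+110.1° already lies in (−180°, 180°].

+110.1°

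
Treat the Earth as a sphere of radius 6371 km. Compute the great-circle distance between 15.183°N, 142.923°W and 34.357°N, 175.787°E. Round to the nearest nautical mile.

Δλ = 175.787 − -142.923 = 318.710°; wrapped into (−180°, 180°]: -41.290°.
Δφ = 34.357 − 15.183 = 19.174°.
a = sin²(Δφ/2) + cos φ₁ · cos φ₂ · sin²(Δλ/2) = 0.126778.
c = 2·atan2(√a, √(1−a)) = 0.72809 rad → d = 6371·c ≈ 4638.69 km ≈ 2504.69 nmi.

2505 nmi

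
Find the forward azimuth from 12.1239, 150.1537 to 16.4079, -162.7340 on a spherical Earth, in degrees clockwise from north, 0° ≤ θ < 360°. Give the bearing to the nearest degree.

79°

Δλ = -162.7340 − 150.1537 = -312.8877°; wrapped into (−180°, 180°]: 47.1123°.
θ = atan2( sin Δλ · cos φ₂ , cos φ₁ · sin φ₂ − sin φ₁ · cos φ₂ · cos Δλ )
  = atan2(0.70285, 0.13906) = 78.809° → normalised to [0°, 360°): 78.809°.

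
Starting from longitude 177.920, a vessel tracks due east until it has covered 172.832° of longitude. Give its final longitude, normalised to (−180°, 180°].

-9.248°

Start at +177.920°; shift +172.832° → +350.752°.
+350.752° lies outside (−180°, 180°]; subtract 360° → -9.248°.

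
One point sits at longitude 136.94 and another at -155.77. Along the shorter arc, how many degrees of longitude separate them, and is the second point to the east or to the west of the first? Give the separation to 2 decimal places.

67.29° east

Raw difference: -155.77 − 136.94 = -292.71°.
Normalise into (−180°, 180°]: -292.71° + 360° = 67.29°.
Positive ⇒ the second point lies to the east; separation 67.29°.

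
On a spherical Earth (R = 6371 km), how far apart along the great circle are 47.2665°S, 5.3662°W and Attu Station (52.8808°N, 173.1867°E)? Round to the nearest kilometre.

Δλ = 173.1867 − -5.3662 = 178.5529°.
Δφ = 52.8808 − -47.2665 = 100.1473°.
a = sin²(Δφ/2) + cos φ₁ · cos φ₂ · sin²(Δλ/2) = 0.997536.
c = 2·atan2(√a, √(1−a)) = 3.04228 rad → d = 6371·c ≈ 19382.36 km.

19382 km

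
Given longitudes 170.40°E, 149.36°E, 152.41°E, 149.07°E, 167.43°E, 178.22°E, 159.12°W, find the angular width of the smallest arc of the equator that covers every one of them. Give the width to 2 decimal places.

Sort the longitudes: -159.12°, +149.07°, +149.36°, +152.41°, +167.43°, +170.40°, +178.22°.
Eastward gaps between consecutive values (wrapping around): 308.19°, 0.29°, 3.05°, 15.02°, 2.97°, 7.82°, 22.66°.
Largest gap = 308.19° ⇒ minimal covering band is its complement: 360° − 308.19° = 51.81°.
Band runs from +149.07° eastward to -159.12°, crossing the antimeridian.

51.81°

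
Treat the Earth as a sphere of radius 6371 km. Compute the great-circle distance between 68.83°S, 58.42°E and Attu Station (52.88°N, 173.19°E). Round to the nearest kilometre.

16301 km

Δλ = 173.19 − 58.42 = 114.77°.
Δφ = 52.88 − -68.83 = 121.71°.
a = sin²(Δφ/2) + cos φ₁ · cos φ₂ · sin²(Δλ/2) = 0.917437.
c = 2·atan2(√a, √(1−a)) = 2.55870 rad → d = 6371·c ≈ 16301.47 km.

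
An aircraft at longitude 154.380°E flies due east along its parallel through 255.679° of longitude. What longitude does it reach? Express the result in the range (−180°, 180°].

Start at +154.380°; shift +255.679° → +410.059°.
+410.059° lies outside (−180°, 180°]; subtract 360° → +50.059°.

50.059°E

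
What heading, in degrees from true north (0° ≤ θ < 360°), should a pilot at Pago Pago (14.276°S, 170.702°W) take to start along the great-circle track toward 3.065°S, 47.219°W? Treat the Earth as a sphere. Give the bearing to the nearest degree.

103°

Δλ = -47.219 − -170.702 = 123.483°.
θ = atan2( sin Δλ · cos φ₂ , cos φ₁ · sin φ₂ − sin φ₁ · cos φ₂ · cos Δλ )
  = atan2(0.83286, -0.18767) = 102.698° → normalised to [0°, 360°): 102.698°.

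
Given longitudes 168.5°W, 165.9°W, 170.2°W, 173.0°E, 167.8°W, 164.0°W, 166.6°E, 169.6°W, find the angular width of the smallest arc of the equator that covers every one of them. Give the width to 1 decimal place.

Sort the longitudes: -170.2°, -169.6°, -168.5°, -167.8°, -165.9°, -164.0°, +166.6°, +173.0°.
Eastward gaps between consecutive values (wrapping around): 0.6°, 1.1°, 0.7°, 1.9°, 1.9°, 330.6°, 6.4°, 16.8°.
Largest gap = 330.6° ⇒ minimal covering band is its complement: 360° − 330.6° = 29.4°.
Band runs from +166.6° eastward to -164.0°, crossing the antimeridian.

29.4°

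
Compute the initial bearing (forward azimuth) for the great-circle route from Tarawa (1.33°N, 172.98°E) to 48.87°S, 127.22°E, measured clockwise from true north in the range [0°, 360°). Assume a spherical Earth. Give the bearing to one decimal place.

Δλ = 127.22 − 172.98 = -45.76°.
θ = atan2( sin Δλ · cos φ₂ , cos φ₁ · sin φ₂ − sin φ₁ · cos φ₂ · cos Δλ )
  = atan2(-0.47124, -0.76367) = -148.322° → normalised to [0°, 360°): 211.678°.

211.7°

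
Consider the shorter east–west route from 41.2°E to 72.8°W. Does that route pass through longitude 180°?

No

Signed shortest Δλ = ((-72.8 − 41.2 + 180) mod 360) − 180 = -114.0°.
Going west by 114.0° from +41.2° reaches -72.8° without touching 180°.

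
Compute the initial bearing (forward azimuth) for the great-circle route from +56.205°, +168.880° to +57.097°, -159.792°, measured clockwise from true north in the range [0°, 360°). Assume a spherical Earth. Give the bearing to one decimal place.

73.9°

Δλ = -159.792 − 168.880 = -328.672°; wrapped into (−180°, 180°]: 31.328°.
θ = atan2( sin Δλ · cos φ₂ , cos φ₁ · sin φ₂ − sin φ₁ · cos φ₂ · cos Δλ )
  = atan2(0.28244, 0.08138) = 73.926° → normalised to [0°, 360°): 73.926°.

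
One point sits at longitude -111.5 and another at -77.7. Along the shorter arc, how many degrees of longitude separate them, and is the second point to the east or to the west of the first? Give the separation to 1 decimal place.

33.8° east

Raw difference: -77.7 − -111.5 = 33.8°.
Normalise into (−180°, 180°]: 33.8° stays 33.8°.
Positive ⇒ the second point lies to the east; separation 33.8°.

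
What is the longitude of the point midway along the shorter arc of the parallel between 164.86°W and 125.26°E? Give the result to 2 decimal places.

160.20°E

Signed shortest Δλ from -164.86° to +125.26° is -69.88°.
Midpoint longitude = -164.86° + (-69.88°)/2 = -164.86° − 34.94° = -199.80°.
Normalise into (−180°, 180°]: +160.20°.
(The naïve average (-164.86 + +125.26)/2 = -19.8° is on the wrong side of the globe.)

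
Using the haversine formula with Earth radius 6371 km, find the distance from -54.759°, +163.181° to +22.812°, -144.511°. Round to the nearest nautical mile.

5374 nmi

Δλ = -144.511 − 163.181 = -307.692°; wrapped into (−180°, 180°]: 52.308°.
Δφ = 22.812 − -54.759 = 77.571°.
a = sin²(Δφ/2) + cos φ₁ · cos φ₂ · sin²(Δλ/2) = 0.495726.
c = 2·atan2(√a, √(1−a)) = 1.56225 rad → d = 6371·c ≈ 9953.08 km ≈ 5374.23 nmi.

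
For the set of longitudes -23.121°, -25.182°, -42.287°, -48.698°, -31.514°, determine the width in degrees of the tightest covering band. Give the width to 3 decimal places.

25.577°

Sort the longitudes: -48.698°, -42.287°, -31.514°, -25.182°, -23.121°.
Eastward gaps between consecutive values (wrapping around): 6.411°, 10.773°, 6.332°, 2.061°, 334.423°.
Largest gap = 334.423° ⇒ minimal covering band is its complement: 360° − 334.423° = 25.577°.
Band runs from -48.698° eastward to -23.121°.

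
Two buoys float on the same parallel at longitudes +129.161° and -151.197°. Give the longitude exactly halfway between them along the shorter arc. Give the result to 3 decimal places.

Signed shortest Δλ from +129.161° to -151.197° is +79.642°.
Midpoint longitude = +129.161° + (+79.642°)/2 = +129.161° + 39.821° = +168.982°.
(The naïve average (+129.161 + -151.197)/2 = -11.018° is on the wrong side of the globe.)

+168.982°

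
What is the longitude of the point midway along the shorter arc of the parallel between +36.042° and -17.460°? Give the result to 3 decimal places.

+9.291°

Signed shortest Δλ from +36.042° to -17.460° is -53.502°.
Midpoint longitude = +36.042° + (-53.502°)/2 = +36.042° − 26.751° = +9.291°.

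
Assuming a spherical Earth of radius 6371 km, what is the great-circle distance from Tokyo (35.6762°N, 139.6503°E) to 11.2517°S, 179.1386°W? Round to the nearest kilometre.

6777 km

Δλ = -179.1386 − 139.6503 = -318.7889°; wrapped into (−180°, 180°]: 41.2111°.
Δφ = -11.2517 − 35.6762 = -46.9279°.
a = sin²(Δφ/2) + cos φ₁ · cos φ₂ · sin²(Δλ/2) = 0.257219.
c = 2·atan2(√a, √(1−a)) = 1.06379 rad → d = 6371·c ≈ 6777.41 km.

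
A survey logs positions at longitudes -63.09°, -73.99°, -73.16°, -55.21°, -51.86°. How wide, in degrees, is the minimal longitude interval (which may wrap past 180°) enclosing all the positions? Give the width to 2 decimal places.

22.13°

Sort the longitudes: -73.99°, -73.16°, -63.09°, -55.21°, -51.86°.
Eastward gaps between consecutive values (wrapping around): 0.83°, 10.07°, 7.88°, 3.35°, 337.87°.
Largest gap = 337.87° ⇒ minimal covering band is its complement: 360° − 337.87° = 22.13°.
Band runs from -73.99° eastward to -51.86°.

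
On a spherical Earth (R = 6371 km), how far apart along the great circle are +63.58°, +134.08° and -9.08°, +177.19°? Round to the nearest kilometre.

Δλ = 177.19 − 134.08 = 43.11°.
Δφ = -9.08 − 63.58 = -72.66°.
a = sin²(Δφ/2) + cos φ₁ · cos φ₂ · sin²(Δλ/2) = 0.410285.
c = 2·atan2(√a, √(1−a)) = 1.39039 rad → d = 6371·c ≈ 8858.17 km.

8858 km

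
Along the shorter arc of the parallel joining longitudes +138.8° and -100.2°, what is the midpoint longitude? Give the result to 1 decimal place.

Signed shortest Δλ from +138.8° to -100.2° is +121.0°.
Midpoint longitude = +138.8° + (+121.0°)/2 = +138.8° + 60.5° = +199.3°.
Normalise into (−180°, 180°]: -160.7°.
(The naïve average (+138.8 + -100.2)/2 = 19.3° is on the wrong side of the globe.)

-160.7°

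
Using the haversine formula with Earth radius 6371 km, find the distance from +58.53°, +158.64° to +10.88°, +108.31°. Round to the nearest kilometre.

Δλ = 108.31 − 158.64 = -50.33°.
Δφ = 10.88 − 58.53 = -47.65°.
a = sin²(Δφ/2) + cos φ₁ · cos φ₂ · sin²(Δλ/2) = 0.255871.
c = 2·atan2(√a, √(1−a)) = 1.06070 rad → d = 6371·c ≈ 6757.74 km.

6758 km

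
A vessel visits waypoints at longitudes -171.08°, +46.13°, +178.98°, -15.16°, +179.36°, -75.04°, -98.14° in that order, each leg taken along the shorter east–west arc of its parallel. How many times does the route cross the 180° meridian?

4

Leg 1: -171.08° → +46.13°, shortest Δλ = -142.79° (west) — crosses 180°.
Leg 2: +46.13° → +178.98°, shortest Δλ = 132.85° (east) — does not cross 180°.
Leg 3: +178.98° → -15.16°, shortest Δλ = 165.86° (east) — crosses 180°.
Leg 4: -15.16° → +179.36°, shortest Δλ = -165.48° (west) — crosses 180°.
Leg 5: +179.36° → -75.04°, shortest Δλ = 105.6° (east) — crosses 180°.
Leg 6: -75.04° → -98.14°, shortest Δλ = -23.1° (west) — does not cross 180°.
Total crossings: 4.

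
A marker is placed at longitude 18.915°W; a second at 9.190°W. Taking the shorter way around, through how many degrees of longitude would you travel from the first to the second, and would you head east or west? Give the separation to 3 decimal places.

9.725° east

Raw difference: -9.190 − -18.915 = 9.725°.
Normalise into (−180°, 180°]: 9.725° stays 9.725°.
Positive ⇒ the second point lies to the east; separation 9.725°.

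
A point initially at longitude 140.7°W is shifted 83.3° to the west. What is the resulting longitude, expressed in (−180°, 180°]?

136.0°E

Start at -140.7°; shift −83.3° → -224.0°.
-224.0° lies outside (−180°, 180°]; add 360° → +136.0°.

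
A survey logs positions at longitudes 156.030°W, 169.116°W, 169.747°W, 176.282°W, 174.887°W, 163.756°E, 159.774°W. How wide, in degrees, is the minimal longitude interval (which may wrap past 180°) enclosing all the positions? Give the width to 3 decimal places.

Sort the longitudes: -176.282°, -174.887°, -169.747°, -169.116°, -159.774°, -156.030°, +163.756°.
Eastward gaps between consecutive values (wrapping around): 1.395°, 5.140°, 0.631°, 9.342°, 3.744°, 319.786°, 19.962°.
Largest gap = 319.786° ⇒ minimal covering band is its complement: 360° − 319.786° = 40.214°.
Band runs from +163.756° eastward to -156.030°, crossing the antimeridian.

40.214°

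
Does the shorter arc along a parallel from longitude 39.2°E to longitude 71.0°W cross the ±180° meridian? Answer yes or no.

No

Signed shortest Δλ = ((-71.0 − 39.2 + 180) mod 360) − 180 = -110.2°.
Going west by 110.2° from +39.2° reaches -71.0° without touching 180°.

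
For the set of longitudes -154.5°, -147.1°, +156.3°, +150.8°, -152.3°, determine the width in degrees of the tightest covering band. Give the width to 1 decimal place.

Sort the longitudes: -154.5°, -152.3°, -147.1°, +150.8°, +156.3°.
Eastward gaps between consecutive values (wrapping around): 2.2°, 5.2°, 297.9°, 5.5°, 49.2°.
Largest gap = 297.9° ⇒ minimal covering band is its complement: 360° − 297.9° = 62.1°.
Band runs from +150.8° eastward to -147.1°, crossing the antimeridian.

62.1°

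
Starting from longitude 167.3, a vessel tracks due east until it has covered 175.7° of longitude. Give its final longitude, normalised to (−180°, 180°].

-17.0°

Start at +167.3°; shift +175.7° → +343.0°.
+343.0° lies outside (−180°, 180°]; subtract 360° → -17.0°.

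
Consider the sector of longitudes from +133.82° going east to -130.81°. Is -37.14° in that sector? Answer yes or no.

No

Band width going east from +133.82° to -130.81°: ((-130.81 − 133.82) mod 360) = 95.37°.
Offset of -37.14° east of the west edge: ((-37.14 − 133.82) mod 360) = 189.04°.
189.04° > 95.37° ⇒ outside.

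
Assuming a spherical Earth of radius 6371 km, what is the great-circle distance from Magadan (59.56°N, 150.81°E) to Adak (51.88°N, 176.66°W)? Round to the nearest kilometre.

Δλ = -176.66 − 150.81 = -327.47°; wrapped into (−180°, 180°]: 32.53°.
Δφ = 51.88 − 59.56 = -7.68°.
a = sin²(Δφ/2) + cos φ₁ · cos φ₂ · sin²(Δλ/2) = 0.029019.
c = 2·atan2(√a, √(1−a)) = 0.34237 rad → d = 6371·c ≈ 2181.23 km.

2181 km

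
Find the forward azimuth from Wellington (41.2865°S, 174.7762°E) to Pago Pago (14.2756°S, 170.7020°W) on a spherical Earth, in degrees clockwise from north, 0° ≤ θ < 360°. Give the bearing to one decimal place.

29.3°

Δλ = -170.7020 − 174.7762 = -345.4782°; wrapped into (−180°, 180°]: 14.5218°.
θ = atan2( sin Δλ · cos φ₂ , cos φ₁ · sin φ₂ − sin φ₁ · cos φ₂ · cos Δλ )
  = atan2(0.24301, 0.43373) = 29.260° → normalised to [0°, 360°): 29.260°.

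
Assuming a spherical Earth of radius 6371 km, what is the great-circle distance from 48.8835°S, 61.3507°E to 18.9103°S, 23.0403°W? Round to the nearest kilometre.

8033 km

Δλ = -23.0403 − 61.3507 = -84.3910°.
Δφ = -18.9103 − -48.8835 = 29.9732°.
a = sin²(Δφ/2) + cos φ₁ · cos φ₂ · sin²(Δλ/2) = 0.347519.
c = 2·atan2(√a, √(1−a)) = 1.26090 rad → d = 6371·c ≈ 8033.18 km.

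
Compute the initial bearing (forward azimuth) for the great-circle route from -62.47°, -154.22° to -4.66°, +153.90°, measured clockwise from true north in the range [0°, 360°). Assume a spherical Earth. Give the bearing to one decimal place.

Δλ = 153.90 − -154.22 = 308.12°; wrapped into (−180°, 180°]: -51.88°.
θ = atan2( sin Δλ · cos φ₂ , cos φ₁ · sin φ₂ − sin φ₁ · cos φ₂ · cos Δλ )
  = atan2(-0.78412, 0.50805) = -57.060° → normalised to [0°, 360°): 302.940°.

302.9°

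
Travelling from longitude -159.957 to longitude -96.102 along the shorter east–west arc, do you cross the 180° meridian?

Signed shortest Δλ = ((-96.102 − -159.957 + 180) mod 360) − 180 = 63.855°.
Going east by 63.855° from -159.957° reaches -96.102° without touching 180°.

No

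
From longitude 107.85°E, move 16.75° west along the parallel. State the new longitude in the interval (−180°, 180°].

Start at +107.85°; shift −16.75° → +91.10°.
+91.10° already lies in (−180°, 180°].

91.10°E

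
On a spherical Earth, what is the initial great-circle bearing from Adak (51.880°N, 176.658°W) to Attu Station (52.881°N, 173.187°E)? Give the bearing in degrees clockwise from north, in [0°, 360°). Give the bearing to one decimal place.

Δλ = 173.187 − -176.658 = 349.845°; wrapped into (−180°, 180°]: -10.155°.
θ = atan2( sin Δλ · cos φ₂ , cos φ₁ · sin φ₂ − sin φ₁ · cos φ₂ · cos Δλ )
  = atan2(-0.10640, 0.02491) = -76.825° → normalised to [0°, 360°): 283.175°.

283.2°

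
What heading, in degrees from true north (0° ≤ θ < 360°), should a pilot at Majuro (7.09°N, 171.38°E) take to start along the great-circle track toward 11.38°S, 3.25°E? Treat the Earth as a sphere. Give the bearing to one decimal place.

Δλ = 3.25 − 171.38 = -168.13°.
θ = atan2( sin Δλ · cos φ₂ , cos φ₁ · sin φ₂ − sin φ₁ · cos φ₂ · cos Δλ )
  = atan2(-0.20165, -0.07739) = -110.997° → normalised to [0°, 360°): 249.003°.

249.0°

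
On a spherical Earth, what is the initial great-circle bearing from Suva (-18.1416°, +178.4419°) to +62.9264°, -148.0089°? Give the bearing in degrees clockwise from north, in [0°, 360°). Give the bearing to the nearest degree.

15°

Δλ = -148.0089 − 178.4419 = -326.4508°; wrapped into (−180°, 180°]: 33.5492°.
θ = atan2( sin Δλ · cos φ₂ , cos φ₁ · sin φ₂ − sin φ₁ · cos φ₂ · cos Δλ )
  = atan2(0.25153, 0.96427) = 14.620° → normalised to [0°, 360°): 14.620°.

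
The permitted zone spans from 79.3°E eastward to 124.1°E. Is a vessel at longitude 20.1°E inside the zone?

No

Band width going east from +79.3° to +124.1°: ((124.1 − 79.3) mod 360) = 44.8°.
Offset of +20.1° east of the west edge: ((20.1 − 79.3) mod 360) = 300.8°.
300.8° > 44.8° ⇒ outside.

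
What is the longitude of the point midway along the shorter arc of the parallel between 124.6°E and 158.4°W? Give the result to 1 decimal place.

Signed shortest Δλ from +124.6° to -158.4° is +77.0°.
Midpoint longitude = +124.6° + (+77.0°)/2 = +124.6° + 38.5° = +163.1°.
(The naïve average (+124.6 + -158.4)/2 = -16.9° is on the wrong side of the globe.)

163.1°E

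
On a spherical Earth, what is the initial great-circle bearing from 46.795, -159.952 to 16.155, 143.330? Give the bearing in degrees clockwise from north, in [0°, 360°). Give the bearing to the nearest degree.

Δλ = 143.330 − -159.952 = 303.282°; wrapped into (−180°, 180°]: -56.718°.
θ = atan2( sin Δλ · cos φ₂ , cos φ₁ · sin φ₂ − sin φ₁ · cos φ₂ · cos Δλ )
  = atan2(-0.80297, -0.19372) = -103.564° → normalised to [0°, 360°): 256.436°.

256°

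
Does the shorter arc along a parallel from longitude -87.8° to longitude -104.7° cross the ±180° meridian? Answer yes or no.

No

Signed shortest Δλ = ((-104.7 − -87.8 + 180) mod 360) − 180 = -16.9°.
Going west by 16.9° from -87.8° reaches -104.7° without touching 180°.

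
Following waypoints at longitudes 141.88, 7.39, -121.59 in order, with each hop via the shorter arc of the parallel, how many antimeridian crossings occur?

Leg 1: +141.88° → +7.39°, shortest Δλ = -134.49° (west) — does not cross 180°.
Leg 2: +7.39° → -121.59°, shortest Δλ = -128.98° (west) — does not cross 180°.
Total crossings: 0.

0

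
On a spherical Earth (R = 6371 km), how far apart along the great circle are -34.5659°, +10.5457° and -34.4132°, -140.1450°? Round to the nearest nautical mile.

Δλ = -140.1450 − 10.5457 = -150.6907°.
Δφ = -34.4132 − -34.5659 = 0.1527°.
a = sin²(Δφ/2) + cos φ₁ · cos φ₂ · sin²(Δλ/2) = 0.635872.
c = 2·atan2(√a, √(1−a)) = 1.84600 rad → d = 6371·c ≈ 11760.88 km ≈ 6350.36 nmi.

6350 nmi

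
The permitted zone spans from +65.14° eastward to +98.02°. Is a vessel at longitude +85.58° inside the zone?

Band width going east from +65.14° to +98.02°: ((98.02 − 65.14) mod 360) = 32.88°.
Offset of +85.58° east of the west edge: ((85.58 − 65.14) mod 360) = 20.44°.
20.44° ≤ 32.88° ⇒ inside.

Yes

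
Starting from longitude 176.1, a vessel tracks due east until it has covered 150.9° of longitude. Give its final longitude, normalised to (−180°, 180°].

Start at +176.1°; shift +150.9° → +327.0°.
+327.0° lies outside (−180°, 180°]; subtract 360° → -33.0°.

-33.0°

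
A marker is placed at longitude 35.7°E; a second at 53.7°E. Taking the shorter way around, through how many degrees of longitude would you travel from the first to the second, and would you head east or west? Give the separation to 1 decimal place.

18.0° east

Raw difference: 53.7 − 35.7 = 18.0°.
Normalise into (−180°, 180°]: 18.0° stays 18.0°.
Positive ⇒ the second point lies to the east; separation 18.0°.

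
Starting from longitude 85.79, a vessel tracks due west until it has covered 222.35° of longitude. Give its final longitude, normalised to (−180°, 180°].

-136.56°

Start at +85.79°; shift −222.35° → -136.56°.
-136.56° already lies in (−180°, 180°].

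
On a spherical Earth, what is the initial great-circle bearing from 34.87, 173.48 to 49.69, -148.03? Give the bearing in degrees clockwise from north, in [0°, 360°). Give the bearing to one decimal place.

Δλ = -148.03 − 173.48 = -321.51°; wrapped into (−180°, 180°]: 38.49°.
θ = atan2( sin Δλ · cos φ₂ , cos φ₁ · sin φ₂ − sin φ₁ · cos φ₂ · cos Δλ )
  = atan2(0.40263, 0.33615) = 50.142° → normalised to [0°, 360°): 50.142°.

50.1°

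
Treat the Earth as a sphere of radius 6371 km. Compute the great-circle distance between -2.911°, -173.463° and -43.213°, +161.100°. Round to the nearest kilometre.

5138 km

Δλ = 161.100 − -173.463 = 334.563°; wrapped into (−180°, 180°]: -25.437°.
Δφ = -43.213 − -2.911 = -40.302°.
a = sin²(Δφ/2) + cos φ₁ · cos φ₂ · sin²(Δλ/2) = 0.153958.
c = 2·atan2(√a, √(1−a)) = 0.80642 rad → d = 6371·c ≈ 5137.72 km.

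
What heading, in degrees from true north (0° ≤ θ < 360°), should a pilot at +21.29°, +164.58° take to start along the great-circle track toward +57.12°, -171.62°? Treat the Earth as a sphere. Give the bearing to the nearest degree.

Δλ = -171.62 − 164.58 = -336.20°; wrapped into (−180°, 180°]: 23.80°.
θ = atan2( sin Δλ · cos φ₂ , cos φ₁ · sin φ₂ − sin φ₁ · cos φ₂ · cos Δλ )
  = atan2(0.21908, 0.60214) = 19.993° → normalised to [0°, 360°): 19.993°.

20°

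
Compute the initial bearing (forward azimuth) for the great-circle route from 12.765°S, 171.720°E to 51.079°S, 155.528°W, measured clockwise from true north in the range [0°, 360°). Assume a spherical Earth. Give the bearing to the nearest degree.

Δλ = -155.528 − 171.720 = -327.248°; wrapped into (−180°, 180°]: 32.752°.
θ = atan2( sin Δλ · cos φ₂ , cos φ₁ · sin φ₂ − sin φ₁ · cos φ₂ · cos Δλ )
  = atan2(0.33988, -0.64204) = 152.104° → normalised to [0°, 360°): 152.104°.

152°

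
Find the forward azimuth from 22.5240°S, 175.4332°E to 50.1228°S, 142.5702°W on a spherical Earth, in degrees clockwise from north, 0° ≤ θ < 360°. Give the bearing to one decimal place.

Δλ = -142.5702 − 175.4332 = -318.0034°; wrapped into (−180°, 180°]: 41.9966°.
θ = atan2( sin Δλ · cos φ₂ , cos φ₁ · sin φ₂ − sin φ₁ · cos φ₂ · cos Δλ )
  = atan2(0.42898, -0.52635) = 140.820° → normalised to [0°, 360°): 140.820°.

140.8°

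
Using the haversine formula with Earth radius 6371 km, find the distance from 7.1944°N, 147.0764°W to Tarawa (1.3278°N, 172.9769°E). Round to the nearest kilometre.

Δλ = 172.9769 − -147.0764 = 320.0533°; wrapped into (−180°, 180°]: -39.9467°.
Δφ = 1.3278 − 7.1944 = -5.8666°.
a = sin²(Δφ/2) + cos φ₁ · cos φ₂ · sin²(Δλ/2) = 0.118348.
c = 2·atan2(√a, √(1−a)) = 0.70238 rad → d = 6371·c ≈ 4474.89 km.

4475 km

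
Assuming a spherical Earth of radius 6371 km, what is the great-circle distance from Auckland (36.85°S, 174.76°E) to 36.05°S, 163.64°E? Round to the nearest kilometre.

998 km

Δλ = 163.64 − 174.76 = -11.12°.
Δφ = -36.05 − -36.85 = 0.80°.
a = sin²(Δφ/2) + cos φ₁ · cos φ₂ · sin²(Δλ/2) = 0.006122.
c = 2·atan2(√a, √(1−a)) = 0.15665 rad → d = 6371·c ≈ 998.00 km.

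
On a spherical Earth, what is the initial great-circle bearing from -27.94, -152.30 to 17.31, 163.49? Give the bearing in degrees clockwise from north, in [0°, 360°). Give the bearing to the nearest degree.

311°

Δλ = 163.49 − -152.30 = 315.79°; wrapped into (−180°, 180°]: -44.21°.
θ = atan2( sin Δλ · cos φ₂ , cos φ₁ · sin φ₂ − sin φ₁ · cos φ₂ · cos Δλ )
  = atan2(-0.66571, 0.58350) = -48.765° → normalised to [0°, 360°): 311.235°.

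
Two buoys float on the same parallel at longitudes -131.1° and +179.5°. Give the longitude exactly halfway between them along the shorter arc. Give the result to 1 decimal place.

Signed shortest Δλ from -131.1° to +179.5° is -49.4°.
Midpoint longitude = -131.1° + (-49.4°)/2 = -131.1° − 24.7° = -155.8°.
(The naïve average (-131.1 + +179.5)/2 = 24.2° is on the wrong side of the globe.)

-155.8°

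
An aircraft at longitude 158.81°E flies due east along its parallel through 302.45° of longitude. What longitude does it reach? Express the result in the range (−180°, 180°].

101.26°E

Start at +158.81°; shift +302.45° → +461.26°.
+461.26° lies outside (−180°, 180°]; subtract 360° → +101.26°.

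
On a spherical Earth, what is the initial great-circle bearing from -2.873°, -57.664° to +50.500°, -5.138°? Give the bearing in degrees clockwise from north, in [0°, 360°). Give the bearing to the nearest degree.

33°

Δλ = -5.138 − -57.664 = 52.526°.
θ = atan2( sin Δλ · cos φ₂ , cos φ₁ · sin φ₂ − sin φ₁ · cos φ₂ · cos Δλ )
  = atan2(0.50481, 0.79005) = 32.577° → normalised to [0°, 360°): 32.577°.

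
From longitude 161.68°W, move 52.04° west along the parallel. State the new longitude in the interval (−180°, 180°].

Start at -161.68°; shift −52.04° → -213.72°.
-213.72° lies outside (−180°, 180°]; add 360° → +146.28°.

146.28°E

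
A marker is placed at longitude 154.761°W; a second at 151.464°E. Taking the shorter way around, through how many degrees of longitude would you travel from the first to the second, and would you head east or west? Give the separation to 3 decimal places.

53.775° west

Raw difference: 151.464 − -154.761 = 306.225°.
Normalise into (−180°, 180°]: 306.225° − 360° = -53.775°.
Negative ⇒ the second point lies to the west; separation 53.775°.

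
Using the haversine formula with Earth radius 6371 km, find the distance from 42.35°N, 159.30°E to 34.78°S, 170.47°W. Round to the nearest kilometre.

Δλ = -170.47 − 159.30 = -329.77°; wrapped into (−180°, 180°]: 30.23°.
Δφ = -34.78 − 42.35 = -77.13°.
a = sin²(Δφ/2) + cos φ₁ · cos φ₂ · sin²(Δλ/2) = 0.429904.
c = 2·atan2(√a, √(1−a)) = 1.43014 rad → d = 6371·c ≈ 9111.42 km.

9111 km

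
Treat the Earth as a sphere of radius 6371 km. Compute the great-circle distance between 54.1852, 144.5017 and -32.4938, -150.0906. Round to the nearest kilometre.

Δλ = -150.0906 − 144.5017 = -294.5923°; wrapped into (−180°, 180°]: 65.4077°.
Δφ = -32.4938 − 54.1852 = -86.6790°.
a = sin²(Δφ/2) + cos φ₁ · cos φ₂ · sin²(Δλ/2) = 0.615115.
c = 2·atan2(√a, √(1−a)) = 1.80311 rad → d = 6371·c ≈ 11487.62 km.

11488 km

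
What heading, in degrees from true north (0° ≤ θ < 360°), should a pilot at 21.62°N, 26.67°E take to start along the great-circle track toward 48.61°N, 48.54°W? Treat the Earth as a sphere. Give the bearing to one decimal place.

314.8°

Δλ = -48.54 − 26.67 = -75.21°.
θ = atan2( sin Δλ · cos φ₂ , cos φ₁ · sin φ₂ − sin φ₁ · cos φ₂ · cos Δλ )
  = atan2(-0.63927, 0.63526) = -45.181° → normalised to [0°, 360°): 314.819°.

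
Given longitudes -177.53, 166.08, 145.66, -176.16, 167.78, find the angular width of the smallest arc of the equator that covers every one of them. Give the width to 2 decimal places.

38.18°

Sort the longitudes: -177.53°, -176.16°, +145.66°, +166.08°, +167.78°.
Eastward gaps between consecutive values (wrapping around): 1.37°, 321.82°, 20.42°, 1.70°, 14.69°.
Largest gap = 321.82° ⇒ minimal covering band is its complement: 360° − 321.82° = 38.18°.
Band runs from +145.66° eastward to -176.16°, crossing the antimeridian.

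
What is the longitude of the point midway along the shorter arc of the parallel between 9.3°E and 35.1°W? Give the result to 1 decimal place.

12.9°W

Signed shortest Δλ from +9.3° to -35.1° is -44.4°.
Midpoint longitude = +9.3° + (-44.4°)/2 = +9.3° − 22.2° = -12.9°.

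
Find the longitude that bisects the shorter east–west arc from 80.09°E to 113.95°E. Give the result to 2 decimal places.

Signed shortest Δλ from +80.09° to +113.95° is +33.86°.
Midpoint longitude = +80.09° + (+33.86°)/2 = +80.09° + 16.93° = +97.02°.

97.02°E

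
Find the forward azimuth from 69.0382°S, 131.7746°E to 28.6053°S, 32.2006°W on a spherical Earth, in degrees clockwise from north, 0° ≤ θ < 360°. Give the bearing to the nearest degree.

Δλ = -32.2006 − 131.7746 = -163.9752°.
θ = atan2( sin Δλ · cos φ₂ , cos φ₁ · sin φ₂ − sin φ₁ · cos φ₂ · cos Δλ )
  = atan2(-0.24236, -0.95926) = -165.821° → normalised to [0°, 360°): 194.179°.

194°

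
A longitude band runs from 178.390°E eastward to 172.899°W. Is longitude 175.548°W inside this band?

Yes

Band width going east from +178.390° to -172.899°: ((-172.899 − 178.390) mod 360) = 8.711°.
Offset of -175.548° east of the west edge: ((-175.548 − 178.390) mod 360) = 6.062°.
6.062° ≤ 8.711° ⇒ inside.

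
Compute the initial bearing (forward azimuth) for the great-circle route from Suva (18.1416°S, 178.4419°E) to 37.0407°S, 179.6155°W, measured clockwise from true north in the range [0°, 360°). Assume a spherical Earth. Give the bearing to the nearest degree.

Δλ = -179.6155 − 178.4419 = -358.0574°; wrapped into (−180°, 180°]: 1.9426°.
θ = atan2( sin Δλ · cos φ₂ , cos φ₁ · sin φ₂ − sin φ₁ · cos φ₂ · cos Δλ )
  = atan2(0.02706, -0.32405) = 175.227° → normalised to [0°, 360°): 175.227°.

175°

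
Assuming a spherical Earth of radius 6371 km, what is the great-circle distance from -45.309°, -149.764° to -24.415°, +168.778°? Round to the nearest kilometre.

Δλ = 168.778 − -149.764 = 318.542°; wrapped into (−180°, 180°]: -41.458°.
Δφ = -24.415 − -45.309 = 20.894°.
a = sin²(Δφ/2) + cos φ₁ · cos φ₂ · sin²(Δλ/2) = 0.113107.
c = 2·atan2(√a, √(1−a)) = 0.68600 rad → d = 6371·c ≈ 4370.51 km.

4371 km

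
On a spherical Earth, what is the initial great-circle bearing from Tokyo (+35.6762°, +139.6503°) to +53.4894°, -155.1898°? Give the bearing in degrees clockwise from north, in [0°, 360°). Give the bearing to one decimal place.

46.8°

Δλ = -155.1898 − 139.6503 = -294.8401°; wrapped into (−180°, 180°]: 65.1599°.
θ = atan2( sin Δλ · cos φ₂ , cos φ₁ · sin φ₂ − sin φ₁ · cos φ₂ · cos Δλ )
  = atan2(0.53993, 0.50714) = 46.794° → normalised to [0°, 360°): 46.794°.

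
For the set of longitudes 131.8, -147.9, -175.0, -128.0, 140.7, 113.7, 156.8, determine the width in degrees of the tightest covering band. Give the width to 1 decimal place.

118.3°

Sort the longitudes: -175.0°, -147.9°, -128.0°, +113.7°, +131.8°, +140.7°, +156.8°.
Eastward gaps between consecutive values (wrapping around): 27.1°, 19.9°, 241.7°, 18.1°, 8.9°, 16.1°, 28.2°.
Largest gap = 241.7° ⇒ minimal covering band is its complement: 360° − 241.7° = 118.3°.
Band runs from +113.7° eastward to -128.0°, crossing the antimeridian.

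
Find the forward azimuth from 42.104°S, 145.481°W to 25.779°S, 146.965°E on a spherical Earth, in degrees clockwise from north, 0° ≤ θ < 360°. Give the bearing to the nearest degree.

Δλ = 146.965 − -145.481 = 292.446°; wrapped into (−180°, 180°]: -67.554°.
θ = atan2( sin Δλ · cos φ₂ , cos φ₁ · sin φ₂ − sin φ₁ · cos φ₂ · cos Δλ )
  = atan2(-0.83226, -0.09215) = -96.318° → normalised to [0°, 360°): 263.682°.

264°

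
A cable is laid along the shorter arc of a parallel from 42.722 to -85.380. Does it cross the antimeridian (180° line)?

No

Signed shortest Δλ = ((-85.380 − 42.722 + 180) mod 360) − 180 = -128.102°.
Going west by 128.102° from +42.722° reaches -85.380° without touching 180°.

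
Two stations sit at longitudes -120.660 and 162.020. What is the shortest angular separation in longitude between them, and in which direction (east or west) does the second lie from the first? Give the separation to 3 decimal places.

Raw difference: 162.020 − -120.660 = 282.68°.
Normalise into (−180°, 180°]: 282.68° − 360° = -77.32°.
Negative ⇒ the second point lies to the west; separation 77.320°.

77.320° west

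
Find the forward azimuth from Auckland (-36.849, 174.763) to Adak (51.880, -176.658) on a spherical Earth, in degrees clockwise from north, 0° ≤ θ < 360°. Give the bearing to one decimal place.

5.3°

Δλ = -176.658 − 174.763 = -351.421°; wrapped into (−180°, 180°]: 8.579°.
θ = atan2( sin Δλ · cos φ₂ , cos φ₁ · sin φ₂ − sin φ₁ · cos φ₂ · cos Δλ )
  = atan2(0.09209, 0.99561) = 5.284° → normalised to [0°, 360°): 5.284°.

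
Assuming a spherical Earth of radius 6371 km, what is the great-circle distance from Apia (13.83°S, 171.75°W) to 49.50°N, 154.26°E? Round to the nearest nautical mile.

Δλ = 154.26 − -171.75 = 326.01°; wrapped into (−180°, 180°]: -33.99°.
Δφ = 49.50 − -13.83 = 63.33°.
a = sin²(Δφ/2) + cos φ₁ · cos φ₂ · sin²(Δλ/2) = 0.329450.
c = 2·atan2(√a, √(1−a)) = 1.22271 rad → d = 6371·c ≈ 7789.88 km ≈ 4206.20 nmi.

4206 nmi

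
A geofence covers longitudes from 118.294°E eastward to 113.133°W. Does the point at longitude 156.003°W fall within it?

Yes

Band width going east from +118.294° to -113.133°: ((-113.133 − 118.294) mod 360) = 128.573°.
Offset of -156.003° east of the west edge: ((-156.003 − 118.294) mod 360) = 85.703°.
85.703° ≤ 128.573° ⇒ inside.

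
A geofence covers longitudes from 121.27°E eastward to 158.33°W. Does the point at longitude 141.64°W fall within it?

No

Band width going east from +121.27° to -158.33°: ((-158.33 − 121.27) mod 360) = 80.40°.
Offset of -141.64° east of the west edge: ((-141.64 − 121.27) mod 360) = 97.09°.
97.09° > 80.40° ⇒ outside.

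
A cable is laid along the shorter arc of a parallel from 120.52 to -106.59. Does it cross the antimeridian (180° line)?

Yes

Naïve |-106.59 − 120.52| = 227.11° > 180°, so the shorter arc goes the other way round — across 180°.
Signed shortest Δλ = ((-106.59 − 120.52 + 180) mod 360) − 180 = 132.89°.
Going east by 132.89° from +120.52° passes through 180° before reaching -106.59°.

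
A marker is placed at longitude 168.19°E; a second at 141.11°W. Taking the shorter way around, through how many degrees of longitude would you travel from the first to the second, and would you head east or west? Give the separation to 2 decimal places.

50.70° east

Raw difference: -141.11 − 168.19 = -309.3°.
Normalise into (−180°, 180°]: -309.3° + 360° = 50.7°.
Positive ⇒ the second point lies to the east; separation 50.70°.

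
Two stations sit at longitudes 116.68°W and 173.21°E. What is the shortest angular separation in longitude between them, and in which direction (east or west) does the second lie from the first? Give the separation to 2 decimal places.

70.11° west

Raw difference: 173.21 − -116.68 = 289.89°.
Normalise into (−180°, 180°]: 289.89° − 360° = -70.11°.
Negative ⇒ the second point lies to the west; separation 70.11°.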